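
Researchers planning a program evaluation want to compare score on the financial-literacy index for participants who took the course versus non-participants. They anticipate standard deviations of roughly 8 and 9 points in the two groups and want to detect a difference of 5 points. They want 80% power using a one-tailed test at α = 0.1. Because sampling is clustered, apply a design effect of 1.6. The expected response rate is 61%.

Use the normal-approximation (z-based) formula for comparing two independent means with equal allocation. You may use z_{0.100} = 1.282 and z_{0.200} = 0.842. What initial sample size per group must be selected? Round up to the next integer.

n = 69 per group

n = (z_α + z_β)² · (σ₁² + σ₂²) / δ²
  = (1.282 + 0.842)² · (8² + 9² = 145) / 5²
  = 4.5114 · 145 / 25
  = 26.17
Design effect: 1.6 × 26.17 = 41.87.
Adjust for 61% response: 41.87 / 0.61 = 68.63.
Round up → n = 69 per group.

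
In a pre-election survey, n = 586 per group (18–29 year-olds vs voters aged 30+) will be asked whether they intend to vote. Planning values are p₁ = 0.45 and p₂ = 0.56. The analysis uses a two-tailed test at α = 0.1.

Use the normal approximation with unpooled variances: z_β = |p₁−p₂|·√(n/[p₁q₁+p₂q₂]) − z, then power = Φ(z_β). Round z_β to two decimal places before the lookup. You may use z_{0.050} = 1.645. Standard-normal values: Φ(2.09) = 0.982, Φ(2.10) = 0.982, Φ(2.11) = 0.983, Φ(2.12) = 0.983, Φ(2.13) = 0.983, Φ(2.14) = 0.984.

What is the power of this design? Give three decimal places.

Power ≈ 0.984

z_β = |p₁−p₂|·√(n/[p₁q₁+p₂q₂]) − z_{α/2}
    = 0.11 · √(586/0.4939) − 1.645
    = 0.11 · 34.4452 − 1.645
    = 3.7890 − 1.645 = 2.1440 → 2.14
Power = Φ(2.14) = 0.984.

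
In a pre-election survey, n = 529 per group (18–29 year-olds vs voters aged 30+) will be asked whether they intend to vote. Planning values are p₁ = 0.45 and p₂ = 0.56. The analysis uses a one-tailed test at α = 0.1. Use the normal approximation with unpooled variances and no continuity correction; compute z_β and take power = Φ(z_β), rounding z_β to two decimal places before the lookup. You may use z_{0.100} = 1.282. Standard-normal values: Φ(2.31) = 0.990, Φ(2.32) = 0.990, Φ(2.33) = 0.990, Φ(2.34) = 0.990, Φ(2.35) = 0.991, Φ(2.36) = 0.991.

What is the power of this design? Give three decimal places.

z_β = |p₁−p₂|·√(n/[p₁q₁+p₂q₂]) − z_α
    = 0.11 · √(529/0.4939) − 1.282
    = 0.11 · 32.7272 − 1.282
    = 3.6000 − 1.282 = 2.3180 → 2.32
Power = Φ(2.32) = 0.990.

Power ≈ 0.990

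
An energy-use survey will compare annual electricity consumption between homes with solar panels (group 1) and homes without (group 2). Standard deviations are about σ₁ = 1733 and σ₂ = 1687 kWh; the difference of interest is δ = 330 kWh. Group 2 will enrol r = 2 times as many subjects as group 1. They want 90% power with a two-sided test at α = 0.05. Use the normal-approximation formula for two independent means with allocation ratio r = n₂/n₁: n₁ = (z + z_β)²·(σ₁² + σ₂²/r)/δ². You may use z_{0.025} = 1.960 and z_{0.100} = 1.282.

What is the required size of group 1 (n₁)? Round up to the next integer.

n₁ = (z_{α/2} + z_β)² · (σ₁² + σ₂²/r) / δ²
   = (1.960 + 1.282)² · (1733² + 1687²/2) / 330²
   = 10.5106 · (3003289 + 1422984.5) / 108900
   = 10.5106 · 4426273.5 / 108900
   = 427.21
Round up → n₁ = 428; n₂ = r·n₁ = 2 × 428 = 856.

n₁ = 428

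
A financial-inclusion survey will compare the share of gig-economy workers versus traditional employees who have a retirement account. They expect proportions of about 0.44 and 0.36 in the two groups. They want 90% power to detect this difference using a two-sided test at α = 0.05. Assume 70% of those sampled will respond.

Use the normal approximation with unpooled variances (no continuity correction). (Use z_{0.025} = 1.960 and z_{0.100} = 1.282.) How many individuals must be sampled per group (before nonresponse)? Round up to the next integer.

n = 1119 per group

n = (z_{α/2} + z_β)² · [p₁(1−p₁) + p₂(1−p₂)] / (p₁ − p₂)²
  = (1.960 + 1.282)² · (0.44·0.56 + 0.36·0.64) / (0.08)²
  = (3.242)² · (0.2464 + 0.2304) / 0.0064
  = 10.5106 · 0.4768 / 0.0064
  = 783.04
Adjust for 70% response: 783.04 / 0.70 = 1118.62.
Round up → n = 1119 per group.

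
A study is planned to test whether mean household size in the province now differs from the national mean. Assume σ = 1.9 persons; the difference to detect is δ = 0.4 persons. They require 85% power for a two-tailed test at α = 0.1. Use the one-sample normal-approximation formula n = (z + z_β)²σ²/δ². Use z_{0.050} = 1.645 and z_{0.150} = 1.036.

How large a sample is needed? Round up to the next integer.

n = 163

n = (z_{α/2} + z_β)² · σ² / δ²
  = (1.645 + 1.036)² · 1.9² / 0.4²
  = 7.1878 · 3.61 / 0.16
  = 162.17
Round up → n = 163.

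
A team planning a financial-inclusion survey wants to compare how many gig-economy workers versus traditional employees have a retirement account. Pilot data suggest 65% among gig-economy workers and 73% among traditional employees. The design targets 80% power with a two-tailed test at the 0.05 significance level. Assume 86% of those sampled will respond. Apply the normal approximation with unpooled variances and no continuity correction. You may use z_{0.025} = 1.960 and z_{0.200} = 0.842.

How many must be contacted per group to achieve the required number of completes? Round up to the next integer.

n = 606 per group

n = (z_{α/2} + z_β)² · [p₁(1−p₁) + p₂(1−p₂)] / (p₁ − p₂)²
  = (1.960 + 0.842)² · (0.65·0.35 + 0.73·0.27) / (-0.08)²
  = (2.802)² · (0.2275 + 0.1971) / 0.0064
  = 7.8512 · 0.4246 / 0.0064
  = 520.88
Adjust for 86% response: 520.88 / 0.86 = 605.67.
Round up → n = 606 per group.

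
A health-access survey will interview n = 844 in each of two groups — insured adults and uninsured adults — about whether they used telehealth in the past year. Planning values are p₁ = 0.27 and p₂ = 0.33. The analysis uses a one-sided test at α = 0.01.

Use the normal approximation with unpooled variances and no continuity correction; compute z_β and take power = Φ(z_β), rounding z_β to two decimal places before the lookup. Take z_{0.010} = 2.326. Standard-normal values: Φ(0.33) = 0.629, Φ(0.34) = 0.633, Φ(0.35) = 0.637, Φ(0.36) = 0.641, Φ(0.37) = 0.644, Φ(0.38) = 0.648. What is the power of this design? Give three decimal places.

z_β = |p₁−p₂|·√(n/[p₁q₁+p₂q₂]) − z_α
    = 0.06 · √(844/0.4182) − 2.326
    = 0.06 · 44.9241 − 2.326
    = 2.6954 − 2.326 = 0.3694 → 0.37
Power = Φ(0.37) = 0.644.

Power ≈ 0.644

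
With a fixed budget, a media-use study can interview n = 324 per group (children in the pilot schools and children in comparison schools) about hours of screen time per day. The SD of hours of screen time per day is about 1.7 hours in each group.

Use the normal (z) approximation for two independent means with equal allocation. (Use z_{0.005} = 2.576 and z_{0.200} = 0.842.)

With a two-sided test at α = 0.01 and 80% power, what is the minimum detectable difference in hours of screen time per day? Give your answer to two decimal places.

Minimum detectable difference ≈ 0.46 hours

δ = (z_{α/2} + z_β) · √((σ₁²+σ₂²)/n)
  = (2.576 + 0.842) · √(5.78/324)
  = 3.418 · √0.01784
  = 3.418 · 0.1336
  = 0.4565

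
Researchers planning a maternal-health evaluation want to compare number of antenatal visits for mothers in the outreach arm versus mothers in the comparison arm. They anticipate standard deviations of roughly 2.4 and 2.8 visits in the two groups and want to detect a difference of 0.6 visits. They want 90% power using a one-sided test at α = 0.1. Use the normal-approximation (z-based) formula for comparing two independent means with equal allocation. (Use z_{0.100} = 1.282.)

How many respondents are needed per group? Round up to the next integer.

n = (z_α + z_β)² · (σ₁² + σ₂²) / δ²
  = (1.282 + 1.282)² · (2.4² + 2.8² = 13.6) / 0.6²
  = 6.5741 · 13.6 / 0.36
  = 248.35
Round up → n = 249 per group.

n = 249 per group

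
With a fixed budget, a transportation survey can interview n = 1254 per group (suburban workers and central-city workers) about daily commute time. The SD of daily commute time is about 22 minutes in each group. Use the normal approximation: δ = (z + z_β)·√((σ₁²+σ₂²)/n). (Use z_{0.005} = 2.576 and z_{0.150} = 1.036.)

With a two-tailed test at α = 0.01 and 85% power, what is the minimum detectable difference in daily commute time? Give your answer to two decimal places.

Minimum detectable difference ≈ 3.17 minutes

δ = (z_{α/2} + z_β) · √((σ₁²+σ₂²)/n)
  = (2.576 + 1.036) · √(968/1254)
  = 3.612 · √0.77193
  = 3.612 · 0.8786
  = 3.1735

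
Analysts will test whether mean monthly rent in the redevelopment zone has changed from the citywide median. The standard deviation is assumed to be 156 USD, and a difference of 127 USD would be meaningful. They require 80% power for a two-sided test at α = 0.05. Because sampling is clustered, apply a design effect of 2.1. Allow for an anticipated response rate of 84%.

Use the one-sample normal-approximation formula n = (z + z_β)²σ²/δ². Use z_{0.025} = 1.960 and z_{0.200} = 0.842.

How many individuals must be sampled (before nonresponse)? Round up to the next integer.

n = 30

n = (z_{α/2} + z_β)² · σ² / δ²
  = (1.960 + 0.842)² · 156² / 127²
  = 7.8512 · 24336 / 16129
  = 11.85
Design effect: 2.1 × 11.85 = 24.88.
Adjust for 84% response: 24.88 / 0.84 = 29.62.
Round up → n = 30.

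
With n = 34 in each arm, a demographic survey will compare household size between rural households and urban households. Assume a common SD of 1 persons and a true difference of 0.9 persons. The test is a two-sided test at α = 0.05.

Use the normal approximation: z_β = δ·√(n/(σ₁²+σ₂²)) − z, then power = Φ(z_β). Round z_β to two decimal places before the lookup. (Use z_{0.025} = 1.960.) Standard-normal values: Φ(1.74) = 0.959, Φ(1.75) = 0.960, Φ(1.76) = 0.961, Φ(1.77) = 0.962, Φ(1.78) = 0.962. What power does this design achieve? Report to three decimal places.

Power ≈ 0.960

z_β = δ·√(n/(σ₁²+σ₂²)) − z_{α/2}
    = 0.9 · √(34/2) − 1.960
    = 0.9 · 4.12311 − 1.960
    = 3.7108 − 1.960 = 1.7508 → 1.75
Power = Φ(1.75) = 0.960.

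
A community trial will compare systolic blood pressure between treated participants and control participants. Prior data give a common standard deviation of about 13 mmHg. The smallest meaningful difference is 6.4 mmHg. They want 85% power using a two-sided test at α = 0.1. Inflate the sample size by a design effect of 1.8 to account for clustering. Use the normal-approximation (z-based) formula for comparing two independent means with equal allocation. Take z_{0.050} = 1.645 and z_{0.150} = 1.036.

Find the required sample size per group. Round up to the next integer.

n = 107 per group

n = (z_{α/2} + z_β)² · (σ₁² + σ₂²) / δ²
  = (1.645 + 1.036)² · (2·13² = 338) / 6.4²
  = 7.1878 · 338 / 40.96
  = 59.31
Design effect: 1.8 × 59.31 = 106.76.
Round up → n = 107 per group.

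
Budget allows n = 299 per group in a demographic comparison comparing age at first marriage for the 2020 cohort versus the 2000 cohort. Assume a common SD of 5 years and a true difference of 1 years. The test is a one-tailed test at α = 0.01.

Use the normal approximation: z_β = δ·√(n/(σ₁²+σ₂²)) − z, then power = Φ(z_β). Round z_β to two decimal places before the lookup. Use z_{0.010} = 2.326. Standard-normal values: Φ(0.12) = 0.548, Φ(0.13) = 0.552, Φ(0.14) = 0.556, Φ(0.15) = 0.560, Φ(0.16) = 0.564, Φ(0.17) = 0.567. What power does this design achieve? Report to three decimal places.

z_β = δ·√(n/(σ₁²+σ₂²)) − z_α
    = 1 · √(299/50) − 2.326
    = 1 · 2.44540 − 2.326
    = 2.4454 − 2.326 = 0.1194 → 0.12
Power = Φ(0.12) = 0.548.

Power ≈ 0.548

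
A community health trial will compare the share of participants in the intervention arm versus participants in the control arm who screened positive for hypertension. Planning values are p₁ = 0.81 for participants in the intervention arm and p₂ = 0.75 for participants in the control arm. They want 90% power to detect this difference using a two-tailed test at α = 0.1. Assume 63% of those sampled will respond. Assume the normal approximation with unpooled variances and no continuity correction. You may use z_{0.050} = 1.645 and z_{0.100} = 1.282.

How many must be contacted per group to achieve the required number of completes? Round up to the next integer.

n = (z_{α/2} + z_β)² · [p₁(1−p₁) + p₂(1−p₂)] / (p₁ − p₂)²
  = (1.645 + 1.282)² · (0.81·0.19 + 0.75·0.25) / (0.06)²
  = (2.927)² · (0.1539 + 0.1875) / 0.0036
  = 8.5673 · 0.3414 / 0.0036
  = 812.47
Adjust for 63% response: 812.47 / 0.63 = 1289.63.
Round up → n = 1290 per group.

n = 1290 per group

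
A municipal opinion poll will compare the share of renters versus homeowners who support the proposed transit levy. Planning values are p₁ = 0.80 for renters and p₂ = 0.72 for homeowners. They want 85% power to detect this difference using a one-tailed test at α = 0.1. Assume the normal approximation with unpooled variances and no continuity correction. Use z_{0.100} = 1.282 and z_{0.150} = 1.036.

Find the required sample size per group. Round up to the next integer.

n = (z_α + z_β)² · [p₁(1−p₁) + p₂(1−p₂)] / (p₁ − p₂)²
  = (1.282 + 1.036)² · (0.80·0.20 + 0.72·0.28) / (0.08)²
  = (2.318)² · (0.1600 + 0.2016) / 0.0064
  = 5.3731 · 0.3616 / 0.0064
  = 303.58
Round up → n = 304 per group.

n = 304 per group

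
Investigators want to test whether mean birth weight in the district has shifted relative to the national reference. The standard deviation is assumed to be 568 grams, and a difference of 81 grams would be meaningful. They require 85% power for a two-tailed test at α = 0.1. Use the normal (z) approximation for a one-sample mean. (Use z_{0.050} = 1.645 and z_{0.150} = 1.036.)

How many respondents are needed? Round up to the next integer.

n = 354

n = (z_{α/2} + z_β)² · σ² / δ²
  = (1.645 + 1.036)² · 568² / 81²
  = 7.1878 · 322624 / 6561
  = 353.44
Round up → n = 354.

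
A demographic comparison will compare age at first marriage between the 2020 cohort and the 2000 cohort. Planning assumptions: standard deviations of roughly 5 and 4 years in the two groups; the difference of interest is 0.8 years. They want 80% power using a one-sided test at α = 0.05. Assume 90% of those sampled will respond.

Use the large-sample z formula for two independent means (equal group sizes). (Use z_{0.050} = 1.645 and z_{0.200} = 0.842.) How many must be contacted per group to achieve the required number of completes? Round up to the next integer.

n = 441 per group

n = (z_α + z_β)² · (σ₁² + σ₂²) / δ²
  = (1.645 + 0.842)² · (5² + 4² = 41) / 0.8²
  = 6.1852 · 41 / 0.64
  = 396.24
Adjust for 90% response: 396.24 / 0.90 = 440.26.
Round up → n = 441 per group.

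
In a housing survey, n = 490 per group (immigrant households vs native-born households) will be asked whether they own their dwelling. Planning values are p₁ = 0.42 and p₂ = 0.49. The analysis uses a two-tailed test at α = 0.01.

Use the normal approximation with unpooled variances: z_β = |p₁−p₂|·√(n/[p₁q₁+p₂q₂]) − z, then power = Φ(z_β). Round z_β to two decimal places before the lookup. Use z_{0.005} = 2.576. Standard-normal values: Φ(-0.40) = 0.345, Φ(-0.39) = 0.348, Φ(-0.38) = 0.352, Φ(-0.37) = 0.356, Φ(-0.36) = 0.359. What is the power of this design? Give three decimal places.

z_β = |p₁−p₂|·√(n/[p₁q₁+p₂q₂]) − z_{α/2}
    = 0.07 · √(490/0.4935) − 2.576
    = 0.07 · 31.5104 − 2.576
    = 2.2057 − 2.576 = -0.3703 → -0.37
Power = Φ(-0.37) = 0.356.

Power ≈ 0.356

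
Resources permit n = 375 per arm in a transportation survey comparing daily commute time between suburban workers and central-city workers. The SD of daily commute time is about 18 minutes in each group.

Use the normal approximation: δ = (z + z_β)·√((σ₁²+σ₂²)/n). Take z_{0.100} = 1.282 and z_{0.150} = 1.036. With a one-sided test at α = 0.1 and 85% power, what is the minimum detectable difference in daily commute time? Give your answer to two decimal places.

δ = (z_α + z_β) · √((σ₁²+σ₂²)/n)
  = (1.282 + 1.036) · √(648/375)
  = 2.318 · √1.728
  = 2.318 · 1.3145
  = 3.0471

Minimum detectable difference ≈ 3.05 minutes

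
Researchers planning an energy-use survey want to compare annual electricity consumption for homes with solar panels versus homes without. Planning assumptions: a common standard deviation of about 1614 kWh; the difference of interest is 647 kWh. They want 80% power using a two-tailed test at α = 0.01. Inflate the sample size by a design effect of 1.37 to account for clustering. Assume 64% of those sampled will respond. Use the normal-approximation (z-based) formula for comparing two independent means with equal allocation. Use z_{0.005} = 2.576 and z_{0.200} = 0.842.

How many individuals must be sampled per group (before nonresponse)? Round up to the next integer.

n = (z_{α/2} + z_β)² · (σ₁² + σ₂²) / δ²
  = (2.576 + 0.842)² · (2·1614² = 5209992) / 647²
  = 11.6827 · 5209992 / 418609
  = 145.40
Design effect: 1.37 × 145.40 = 199.20.
Adjust for 64% response: 199.20 / 0.64 = 311.25.
Round up → n = 312 per group.

n = 312 per group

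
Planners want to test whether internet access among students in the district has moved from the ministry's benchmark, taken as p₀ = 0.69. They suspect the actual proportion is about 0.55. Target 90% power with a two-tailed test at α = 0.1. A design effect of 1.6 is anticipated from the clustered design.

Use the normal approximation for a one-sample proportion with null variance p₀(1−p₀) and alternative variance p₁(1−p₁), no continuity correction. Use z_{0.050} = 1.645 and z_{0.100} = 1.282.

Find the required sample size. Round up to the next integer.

n = 160

n = [z_{α/2}·√(p₀q₀) + z_β·√(p₁q₁)]² / (p₁ − p₀)²
  = [1.645·√(0.69·0.31) + 1.282·√(0.55·0.45)]² / (-0.14)²
  = [1.645·0.4625 + 1.282·0.4975]² / 0.0196
  = [1.3986]² / 0.0196
  = 99.80
Design effect: 1.6 × 99.80 = 159.68.
Round up → n = 160.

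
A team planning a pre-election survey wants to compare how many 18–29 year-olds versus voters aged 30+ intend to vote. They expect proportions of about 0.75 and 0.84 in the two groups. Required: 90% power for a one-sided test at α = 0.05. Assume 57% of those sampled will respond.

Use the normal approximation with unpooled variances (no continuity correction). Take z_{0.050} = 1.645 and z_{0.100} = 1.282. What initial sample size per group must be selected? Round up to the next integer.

n = 598 per group

n = (z_α + z_β)² · [p₁(1−p₁) + p₂(1−p₂)] / (p₁ − p₂)²
  = (1.645 + 1.282)² · (0.75·0.25 + 0.84·0.16) / (-0.09)²
  = (2.927)² · (0.1875 + 0.1344) / 0.0081
  = 8.5673 · 0.3219 / 0.0081
  = 340.47
Adjust for 57% response: 340.47 / 0.57 = 597.32.
Round up → n = 598 per group.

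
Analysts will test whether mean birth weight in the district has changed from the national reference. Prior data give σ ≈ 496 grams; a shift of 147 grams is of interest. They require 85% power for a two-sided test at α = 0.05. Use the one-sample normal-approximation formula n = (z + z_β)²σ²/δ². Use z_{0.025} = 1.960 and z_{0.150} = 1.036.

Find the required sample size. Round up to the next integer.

n = 103

n = (z_{α/2} + z_β)² · σ² / δ²
  = (1.960 + 1.036)² · 496² / 147²
  = 8.9760 · 246016 / 21609
  = 102.19
Round up → n = 103.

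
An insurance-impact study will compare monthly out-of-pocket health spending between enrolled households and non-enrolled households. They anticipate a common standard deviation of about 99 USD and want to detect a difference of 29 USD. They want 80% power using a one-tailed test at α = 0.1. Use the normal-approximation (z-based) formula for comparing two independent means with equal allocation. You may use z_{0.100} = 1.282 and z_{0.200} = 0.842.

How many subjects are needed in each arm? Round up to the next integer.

n = 106 per group

n = (z_α + z_β)² · (σ₁² + σ₂²) / δ²
  = (1.282 + 0.842)² · (2·99² = 19602) / 29²
  = 4.5114 · 19602 / 841
  = 105.15
Round up → n = 106 per group.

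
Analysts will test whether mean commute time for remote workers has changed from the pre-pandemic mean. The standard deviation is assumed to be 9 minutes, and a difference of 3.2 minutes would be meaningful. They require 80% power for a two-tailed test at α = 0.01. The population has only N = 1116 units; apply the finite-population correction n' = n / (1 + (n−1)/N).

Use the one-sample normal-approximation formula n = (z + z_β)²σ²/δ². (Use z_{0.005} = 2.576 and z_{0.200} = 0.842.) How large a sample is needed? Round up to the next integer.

n = (z_{α/2} + z_β)² · σ² / δ²
  = (2.576 + 0.842)² · 9² / 3.2²
  = 11.6827 · 81 / 10.24
  = 92.41
Finite-population correction (N = 1116): 92.41 / (1 + (92.41 − 1)/1116) = 85.42.
Round up → n = 86.

n = 86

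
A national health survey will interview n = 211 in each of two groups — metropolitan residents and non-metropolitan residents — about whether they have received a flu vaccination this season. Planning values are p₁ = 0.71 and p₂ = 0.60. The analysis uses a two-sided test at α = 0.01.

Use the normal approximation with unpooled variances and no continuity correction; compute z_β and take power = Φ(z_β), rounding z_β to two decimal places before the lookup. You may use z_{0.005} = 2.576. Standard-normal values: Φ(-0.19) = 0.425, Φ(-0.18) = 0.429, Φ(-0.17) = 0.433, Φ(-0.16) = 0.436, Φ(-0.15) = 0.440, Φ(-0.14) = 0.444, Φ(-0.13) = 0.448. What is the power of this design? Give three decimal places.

z_β = |p₁−p₂|·√(n/[p₁q₁+p₂q₂]) − z_{α/2}
    = 0.11 · √(211/0.4459) − 2.576
    = 0.11 · 21.7532 − 2.576
    = 2.3928 − 2.576 = -0.1832 → -0.18
Power = Φ(-0.18) = 0.429.

Power ≈ 0.429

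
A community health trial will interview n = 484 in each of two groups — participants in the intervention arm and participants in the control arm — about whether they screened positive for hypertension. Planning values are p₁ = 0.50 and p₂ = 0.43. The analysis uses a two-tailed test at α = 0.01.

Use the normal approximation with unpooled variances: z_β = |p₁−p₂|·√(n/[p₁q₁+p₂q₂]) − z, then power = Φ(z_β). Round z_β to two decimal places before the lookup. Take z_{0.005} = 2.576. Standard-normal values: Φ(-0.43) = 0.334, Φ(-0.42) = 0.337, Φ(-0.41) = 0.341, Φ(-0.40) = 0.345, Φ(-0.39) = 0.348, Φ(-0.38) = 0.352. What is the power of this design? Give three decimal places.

z_β = |p₁−p₂|·√(n/[p₁q₁+p₂q₂]) − z_{α/2}
    = 0.07 · √(484/0.4951) − 2.576
    = 0.07 · 31.2663 − 2.576
    = 2.1886 − 2.576 = -0.3874 → -0.39
Power = Φ(-0.39) = 0.348.

Power ≈ 0.348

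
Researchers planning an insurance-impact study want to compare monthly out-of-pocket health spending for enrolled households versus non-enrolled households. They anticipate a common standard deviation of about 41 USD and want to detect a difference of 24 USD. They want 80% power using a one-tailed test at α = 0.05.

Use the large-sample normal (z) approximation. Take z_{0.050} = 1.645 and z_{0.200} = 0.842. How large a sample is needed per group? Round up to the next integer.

n = 37 per group

n = (z_α + z_β)² · (σ₁² + σ₂²) / δ²
  = (1.645 + 0.842)² · (2·41² = 3362) / 24²
  = 6.1852 · 3362 / 576
  = 36.10
Round up → n = 37 per group.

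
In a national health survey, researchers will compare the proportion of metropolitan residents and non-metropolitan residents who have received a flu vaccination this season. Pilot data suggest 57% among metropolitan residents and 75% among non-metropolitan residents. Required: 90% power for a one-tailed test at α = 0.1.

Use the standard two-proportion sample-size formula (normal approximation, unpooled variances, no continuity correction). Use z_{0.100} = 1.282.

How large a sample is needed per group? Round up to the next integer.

n = (z_α + z_β)² · [p₁(1−p₁) + p₂(1−p₂)] / (p₁ − p₂)²
  = (1.282 + 1.282)² · (0.57·0.43 + 0.75·0.25) / (-0.18)²
  = (2.564)² · (0.2451 + 0.1875) / 0.0324
  = 6.5741 · 0.4326 / 0.0324
  = 87.78
Round up → n = 88 per group.

n = 88 per group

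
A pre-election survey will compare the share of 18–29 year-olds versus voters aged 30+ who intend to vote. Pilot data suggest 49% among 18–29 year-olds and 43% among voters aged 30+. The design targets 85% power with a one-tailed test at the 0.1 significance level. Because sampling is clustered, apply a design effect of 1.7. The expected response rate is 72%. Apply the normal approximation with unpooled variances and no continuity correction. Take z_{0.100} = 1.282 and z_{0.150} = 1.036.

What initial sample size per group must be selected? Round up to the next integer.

n = 1745 per group

n = (z_α + z_β)² · [p₁(1−p₁) + p₂(1−p₂)] / (p₁ − p₂)²
  = (1.282 + 1.036)² · (0.49·0.51 + 0.43·0.57) / (0.06)²
  = (2.318)² · (0.2499 + 0.2451) / 0.0036
  = 5.3731 · 0.4950 / 0.0036
  = 738.80
Design effect: 1.7 × 738.80 = 1255.97.
Adjust for 72% response: 1255.97 / 0.72 = 1744.40.
Round up → n = 1745 per group.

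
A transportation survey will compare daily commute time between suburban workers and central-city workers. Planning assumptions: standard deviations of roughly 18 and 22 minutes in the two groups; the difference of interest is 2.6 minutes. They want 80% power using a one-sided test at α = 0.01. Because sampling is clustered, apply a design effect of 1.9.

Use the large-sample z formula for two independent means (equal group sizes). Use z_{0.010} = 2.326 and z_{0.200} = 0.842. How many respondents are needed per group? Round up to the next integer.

n = 2280 per group

n = (z_α + z_β)² · (σ₁² + σ₂²) / δ²
  = (2.326 + 0.842)² · (18² + 22² = 808) / 2.6²
  = 10.0362 · 808 / 6.76
  = 1199.60
Design effect: 1.9 × 1199.60 = 2279.23.
Round up → n = 2280 per group.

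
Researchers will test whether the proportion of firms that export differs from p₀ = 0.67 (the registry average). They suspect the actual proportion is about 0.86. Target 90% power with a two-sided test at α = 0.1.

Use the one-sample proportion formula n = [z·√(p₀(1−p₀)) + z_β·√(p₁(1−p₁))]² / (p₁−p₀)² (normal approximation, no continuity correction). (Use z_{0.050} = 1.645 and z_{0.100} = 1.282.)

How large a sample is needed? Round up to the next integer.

n = 42

n = [z_{α/2}·√(p₀q₀) + z_β·√(p₁q₁)]² / (p₁ − p₀)²
  = [1.645·√(0.67·0.33) + 1.282·√(0.86·0.14)]² / (0.19)²
  = [1.645·0.4702 + 1.282·0.3470]² / 0.0361
  = [1.2183]² / 0.0361
  = 41.12
Round up → n = 42.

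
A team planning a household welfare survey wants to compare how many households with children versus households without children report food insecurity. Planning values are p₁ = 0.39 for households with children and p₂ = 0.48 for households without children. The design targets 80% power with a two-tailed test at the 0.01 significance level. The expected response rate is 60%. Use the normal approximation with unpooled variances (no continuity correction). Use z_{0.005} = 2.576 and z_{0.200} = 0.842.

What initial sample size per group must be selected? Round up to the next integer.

n = (z_{α/2} + z_β)² · [p₁(1−p₁) + p₂(1−p₂)] / (p₁ − p₂)²
  = (2.576 + 0.842)² · (0.39·0.61 + 0.48·0.52) / (-0.09)²
  = (3.418)² · (0.2379 + 0.2496) / 0.0081
  = 11.6827 · 0.4875 / 0.0081
  = 703.13
Adjust for 60% response: 703.13 / 0.60 = 1171.88.
Round up → n = 1172 per group.

n = 1172 per group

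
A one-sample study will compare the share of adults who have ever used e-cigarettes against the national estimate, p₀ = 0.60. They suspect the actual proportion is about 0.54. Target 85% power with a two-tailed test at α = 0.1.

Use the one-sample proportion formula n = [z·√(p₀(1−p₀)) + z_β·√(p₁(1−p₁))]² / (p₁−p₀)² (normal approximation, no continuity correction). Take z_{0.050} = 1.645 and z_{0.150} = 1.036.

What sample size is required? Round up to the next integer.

n = 486

n = [z_{α/2}·√(p₀q₀) + z_β·√(p₁q₁)]² / (p₁ − p₀)²
  = [1.645·√(0.60·0.40) + 1.036·√(0.54·0.46)]² / (-0.06)²
  = [1.645·0.4899 + 1.036·0.4984]² / 0.0036
  = [1.3222]² / 0.0036
  = 485.63
Round up → n = 486.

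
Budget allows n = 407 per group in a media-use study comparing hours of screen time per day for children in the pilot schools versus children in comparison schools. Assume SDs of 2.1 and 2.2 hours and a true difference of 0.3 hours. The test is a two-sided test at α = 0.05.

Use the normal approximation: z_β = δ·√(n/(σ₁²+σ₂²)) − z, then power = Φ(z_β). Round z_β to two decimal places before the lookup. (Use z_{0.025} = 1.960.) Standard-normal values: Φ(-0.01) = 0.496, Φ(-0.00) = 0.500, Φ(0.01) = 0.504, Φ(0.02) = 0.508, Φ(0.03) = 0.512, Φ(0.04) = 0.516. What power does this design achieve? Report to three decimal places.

z_β = δ·√(n/(σ₁²+σ₂²)) − z_{α/2}
    = 0.3 · √(407/9.25) − 1.960
    = 0.3 · 6.63325 − 1.960
    = 1.9900 − 1.960 = 0.0300 → 0.03
Power = Φ(0.03) = 0.512.

Power ≈ 0.512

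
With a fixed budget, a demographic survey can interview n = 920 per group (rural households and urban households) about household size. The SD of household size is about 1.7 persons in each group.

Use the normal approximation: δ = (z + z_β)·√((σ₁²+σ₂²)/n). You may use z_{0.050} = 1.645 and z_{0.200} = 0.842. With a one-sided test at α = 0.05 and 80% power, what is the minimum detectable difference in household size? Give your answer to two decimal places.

Minimum detectable difference ≈ 0.20 persons

δ = (z_α + z_β) · √((σ₁²+σ₂²)/n)
  = (1.645 + 0.842) · √(5.78/920)
  = 2.487 · √0.00628
  = 2.487 · 0.0793
  = 0.1971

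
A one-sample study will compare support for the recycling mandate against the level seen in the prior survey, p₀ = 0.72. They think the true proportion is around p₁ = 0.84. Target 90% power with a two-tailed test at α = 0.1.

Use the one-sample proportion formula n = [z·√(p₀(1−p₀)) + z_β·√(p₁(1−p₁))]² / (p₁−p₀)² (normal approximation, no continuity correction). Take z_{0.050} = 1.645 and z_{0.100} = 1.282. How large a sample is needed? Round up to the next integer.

n = [z_{α/2}·√(p₀q₀) + z_β·√(p₁q₁)]² / (p₁ − p₀)²
  = [1.645·√(0.72·0.28) + 1.282·√(0.84·0.16)]² / (0.12)²
  = [1.645·0.4490 + 1.282·0.3666]² / 0.0144
  = [1.2086]² / 0.0144
  = 101.44
Round up → n = 102.

n = 102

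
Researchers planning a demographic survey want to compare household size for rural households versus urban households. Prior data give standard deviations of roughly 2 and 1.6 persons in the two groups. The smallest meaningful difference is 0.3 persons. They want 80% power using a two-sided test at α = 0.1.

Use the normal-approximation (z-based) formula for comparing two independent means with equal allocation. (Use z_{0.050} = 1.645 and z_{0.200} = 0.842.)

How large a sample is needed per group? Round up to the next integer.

n = (z_{α/2} + z_β)² · (σ₁² + σ₂²) / δ²
  = (1.645 + 0.842)² · (2² + 1.6² = 6.56) / 0.3²
  = 6.1852 · 6.56 / 0.09
  = 450.83
Round up → n = 451 per group.

n = 451 per group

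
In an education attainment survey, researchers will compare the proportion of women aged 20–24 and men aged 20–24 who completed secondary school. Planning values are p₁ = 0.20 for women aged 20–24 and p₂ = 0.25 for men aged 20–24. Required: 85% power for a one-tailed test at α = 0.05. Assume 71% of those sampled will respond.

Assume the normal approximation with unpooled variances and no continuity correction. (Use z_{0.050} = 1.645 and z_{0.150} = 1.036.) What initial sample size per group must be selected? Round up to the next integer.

n = 1408 per group

n = (z_α + z_β)² · [p₁(1−p₁) + p₂(1−p₂)] / (p₁ − p₂)²
  = (1.645 + 1.036)² · (0.20·0.80 + 0.25·0.75) / (-0.05)²
  = (2.681)² · (0.1600 + 0.1875) / 0.0025
  = 7.1878 · 0.3475 / 0.0025
  = 999.10
Adjust for 71% response: 999.10 / 0.71 = 1407.18.
Round up → n = 1408 per group.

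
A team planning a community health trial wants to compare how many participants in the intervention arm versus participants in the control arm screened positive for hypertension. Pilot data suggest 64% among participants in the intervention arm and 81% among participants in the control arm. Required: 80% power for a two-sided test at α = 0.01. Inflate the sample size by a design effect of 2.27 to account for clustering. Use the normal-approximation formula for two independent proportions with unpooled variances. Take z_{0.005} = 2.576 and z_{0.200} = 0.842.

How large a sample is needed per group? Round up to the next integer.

n = (z_{α/2} + z_β)² · [p₁(1−p₁) + p₂(1−p₂)] / (p₁ − p₂)²
  = (2.576 + 0.842)² · (0.64·0.36 + 0.81·0.19) / (-0.17)²
  = (3.418)² · (0.2304 + 0.1539) / 0.0289
  = 11.6827 · 0.3843 / 0.0289
  = 155.35
Design effect: 2.27 × 155.35 = 352.65.
Round up → n = 353 per group.

n = 353 per group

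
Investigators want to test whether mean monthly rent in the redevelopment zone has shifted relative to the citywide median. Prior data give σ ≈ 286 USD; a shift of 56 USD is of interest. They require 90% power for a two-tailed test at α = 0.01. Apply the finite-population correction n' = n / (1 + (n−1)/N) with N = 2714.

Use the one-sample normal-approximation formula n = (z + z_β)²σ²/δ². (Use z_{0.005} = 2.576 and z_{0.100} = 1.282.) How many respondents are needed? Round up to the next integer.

n = (z_{α/2} + z_β)² · σ² / δ²
  = (2.576 + 1.282)² · 286² / 56²
  = 14.8842 · 81796 / 3136
  = 388.22
Finite-population correction (N = 2714): 388.22 / (1 + (388.22 − 1)/2714) = 339.75.
Round up → n = 340.

n = 340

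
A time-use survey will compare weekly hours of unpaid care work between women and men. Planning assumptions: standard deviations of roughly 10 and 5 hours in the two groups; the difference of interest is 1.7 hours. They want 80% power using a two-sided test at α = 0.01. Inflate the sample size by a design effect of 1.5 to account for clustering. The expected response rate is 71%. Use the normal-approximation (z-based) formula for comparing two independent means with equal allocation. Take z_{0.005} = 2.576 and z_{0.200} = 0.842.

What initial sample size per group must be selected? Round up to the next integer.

n = 1068 per group

n = (z_{α/2} + z_β)² · (σ₁² + σ₂²) / δ²
  = (2.576 + 0.842)² · (10² + 5² = 125) / 1.7²
  = 11.6827 · 125 / 2.89
  = 505.31
Design effect: 1.5 × 505.31 = 757.96.
Adjust for 71% response: 757.96 / 0.71 = 1067.55.
Round up → n = 1068 per group.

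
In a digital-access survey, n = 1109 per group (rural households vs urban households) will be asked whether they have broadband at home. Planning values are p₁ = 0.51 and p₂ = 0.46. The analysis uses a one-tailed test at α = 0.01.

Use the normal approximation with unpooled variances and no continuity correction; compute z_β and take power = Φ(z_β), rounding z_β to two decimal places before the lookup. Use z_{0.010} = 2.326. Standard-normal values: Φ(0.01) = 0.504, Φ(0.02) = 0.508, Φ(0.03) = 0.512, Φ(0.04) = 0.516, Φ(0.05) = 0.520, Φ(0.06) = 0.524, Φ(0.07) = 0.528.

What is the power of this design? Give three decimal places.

z_β = |p₁−p₂|·√(n/[p₁q₁+p₂q₂]) − z_α
    = 0.05 · √(1109/0.4983) − 2.326
    = 0.05 · 47.1759 − 2.326
    = 2.3588 − 2.326 = 0.0328 → 0.03
Power = Φ(0.03) = 0.512.

Power ≈ 0.512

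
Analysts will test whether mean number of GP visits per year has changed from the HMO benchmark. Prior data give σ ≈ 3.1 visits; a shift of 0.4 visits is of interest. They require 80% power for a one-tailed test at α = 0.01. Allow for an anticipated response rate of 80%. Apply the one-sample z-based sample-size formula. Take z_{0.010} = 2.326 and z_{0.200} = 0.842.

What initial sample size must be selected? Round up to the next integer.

n = (z_α + z_β)² · σ² / δ²
  = (2.326 + 0.842)² · 3.1² / 0.4²
  = 10.0362 · 9.61 / 0.16
  = 602.80
Adjust for 80% response: 602.80 / 0.80 = 753.50.
Round up → n = 754.

n = 754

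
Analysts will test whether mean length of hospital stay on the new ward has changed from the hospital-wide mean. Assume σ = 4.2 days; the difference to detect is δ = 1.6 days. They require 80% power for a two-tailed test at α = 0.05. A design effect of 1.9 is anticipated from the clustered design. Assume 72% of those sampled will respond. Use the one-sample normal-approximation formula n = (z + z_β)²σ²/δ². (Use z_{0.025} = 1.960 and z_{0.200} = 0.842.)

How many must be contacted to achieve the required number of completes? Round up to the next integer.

n = 143

n = (z_{α/2} + z_β)² · σ² / δ²
  = (1.960 + 0.842)² · 4.2² / 1.6²
  = 7.8512 · 17.64 / 2.56
  = 54.10
Design effect: 1.9 × 54.10 = 102.79.
Adjust for 72% response: 102.79 / 0.72 = 142.76.
Round up → n = 143.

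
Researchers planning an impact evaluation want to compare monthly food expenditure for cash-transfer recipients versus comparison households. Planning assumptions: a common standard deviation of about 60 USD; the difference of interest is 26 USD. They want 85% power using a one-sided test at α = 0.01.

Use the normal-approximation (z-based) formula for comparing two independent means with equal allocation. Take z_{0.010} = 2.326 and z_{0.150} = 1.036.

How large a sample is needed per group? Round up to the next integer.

n = (z_α + z_β)² · (σ₁² + σ₂²) / δ²
  = (2.326 + 1.036)² · (2·60² = 7200) / 26²
  = 11.3030 · 7200 / 676
  = 120.39
Round up → n = 121 per group.

n = 121 per group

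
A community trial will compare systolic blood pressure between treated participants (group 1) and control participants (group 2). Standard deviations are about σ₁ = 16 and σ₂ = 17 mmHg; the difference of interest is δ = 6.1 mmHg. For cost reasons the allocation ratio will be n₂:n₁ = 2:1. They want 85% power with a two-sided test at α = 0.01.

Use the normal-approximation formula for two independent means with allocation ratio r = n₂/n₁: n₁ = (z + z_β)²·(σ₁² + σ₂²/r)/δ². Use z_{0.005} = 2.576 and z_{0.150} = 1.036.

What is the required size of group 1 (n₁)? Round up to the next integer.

n₁ = 141

n₁ = (z_{α/2} + z_β)² · (σ₁² + σ₂²/r) / δ²
   = (2.576 + 1.036)² · (16² + 17²/2) / 6.1²
   = 13.0465 · (256 + 144.5) / 37.21
   = 13.0465 · 400.5 / 37.21
   = 140.42
Round up → n₁ = 141; n₂ = r·n₁ = 2 × 141 = 282.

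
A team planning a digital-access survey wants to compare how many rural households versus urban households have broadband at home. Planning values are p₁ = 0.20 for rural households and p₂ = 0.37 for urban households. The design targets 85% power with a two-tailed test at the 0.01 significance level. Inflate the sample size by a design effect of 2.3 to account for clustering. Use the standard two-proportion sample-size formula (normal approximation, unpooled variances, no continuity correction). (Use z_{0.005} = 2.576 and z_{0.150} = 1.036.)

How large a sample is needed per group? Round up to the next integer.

n = 409 per group

n = (z_{α/2} + z_β)² · [p₁(1−p₁) + p₂(1−p₂)] / (p₁ − p₂)²
  = (2.576 + 1.036)² · (0.20·0.80 + 0.37·0.63) / (-0.17)²
  = (3.612)² · (0.1600 + 0.2331) / 0.0289
  = 13.0465 · 0.3931 / 0.0289
  = 177.46
Design effect: 2.3 × 177.46 = 408.16.
Round up → n = 409 per group.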